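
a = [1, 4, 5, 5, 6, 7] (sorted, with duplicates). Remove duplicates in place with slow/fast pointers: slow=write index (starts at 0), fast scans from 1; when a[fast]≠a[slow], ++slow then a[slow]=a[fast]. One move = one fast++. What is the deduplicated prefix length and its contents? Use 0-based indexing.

(s=0,f=1) a[fast]=4≠a[slow]=1 write a[1]=4 → slow++,fast++
(s=1,f=2) a[fast]=5≠a[slow]=4 write a[2]=5 → slow++,fast++
(s=2,f=3) a[fast]=5=a[slow] dup → fast++
(s=2,f=4) a[fast]=6≠a[slow]=5 write a[3]=6 → slow++,fast++
(s=3,f=5) a[fast]=7≠a[slow]=6 write a[4]=7 → slow++,fast++

length 5; prefix = [1, 4, 5, 6, 7]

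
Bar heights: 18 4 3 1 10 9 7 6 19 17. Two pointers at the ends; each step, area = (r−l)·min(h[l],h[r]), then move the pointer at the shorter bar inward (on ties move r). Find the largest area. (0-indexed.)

max area = 153

[0,9] min(18,17)*9=153 best=153 * → r--
[0,8] min(18,19)*8=144 best=153 → l++
[1,8] min(4,19)*7=28 best=153 → l++
[2,8] min(3,19)*6=18 best=153 → l++
[3,8] min(1,19)*5=5 best=153 → l++
[4,8] min(10,19)*4=40 best=153 → l++
[5,8] min(9,19)*3=27 best=153 → l++
[6,8] min(7,19)*2=14 best=153 → l++
[7,8] min(6,19)*1=6 best=153 → l++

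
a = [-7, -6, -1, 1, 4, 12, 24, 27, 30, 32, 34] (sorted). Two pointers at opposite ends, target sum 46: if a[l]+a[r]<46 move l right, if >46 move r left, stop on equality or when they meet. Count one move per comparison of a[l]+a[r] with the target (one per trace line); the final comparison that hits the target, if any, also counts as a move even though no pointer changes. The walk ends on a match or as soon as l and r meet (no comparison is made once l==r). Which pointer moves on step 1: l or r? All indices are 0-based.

l=0 r=10: -7+34=27 <46, l++

l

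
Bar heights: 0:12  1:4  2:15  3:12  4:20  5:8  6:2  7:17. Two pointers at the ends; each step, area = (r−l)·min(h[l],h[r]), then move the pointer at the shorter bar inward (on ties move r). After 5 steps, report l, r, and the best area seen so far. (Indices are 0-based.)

l=4, r=6, best area=84

l=0 r=7: min(12,17)*7=84 best=84 *, l++
l=1 r=7: min(4,17)*6=24 best=84, l++
l=2 r=7: min(15,17)*5=75 best=84, l++
l=3 r=7: min(12,17)*4=48 best=84, l++
l=4 r=7: min(20,17)*3=51 best=84, r--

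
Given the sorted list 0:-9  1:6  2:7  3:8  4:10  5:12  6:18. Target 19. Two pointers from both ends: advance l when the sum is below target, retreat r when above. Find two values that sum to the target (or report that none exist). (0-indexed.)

[0,6] -9+18=9 <19 → l++
[1,6] 6+18=24 >19 → r--
[1,5] 6+12=18 <19 → l++
[2,5] 7+12=19 → found

(7, 12)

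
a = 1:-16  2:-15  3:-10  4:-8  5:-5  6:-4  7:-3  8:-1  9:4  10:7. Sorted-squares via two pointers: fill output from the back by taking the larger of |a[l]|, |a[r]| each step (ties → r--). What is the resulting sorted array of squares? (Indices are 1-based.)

[1, 9, 16, 16, 25, 49, 64, 100, 225, 256]

l=1 r=10: |-16|>|7| out[10]=256, l++
l=2 r=10: |-15|>|7| out[9]=225, l++
l=3 r=10: |-10|>|7| out[8]=100, l++
l=4 r=10: |-8|>|7| out[7]=64, l++
l=5 r=10: |-5|<=|7| out[6]=49, r--
l=5 r=9: |-5|>|4| out[5]=25, l++
l=6 r=9: |-4|<=|4| out[4]=16, r--
l=6 r=8: |-4|>|-1| out[3]=16, l++
l=7 r=8: |-3|>|-1| out[2]=9, l++
l=8 r=8: |-1|<=|-1| out[1]=1, r--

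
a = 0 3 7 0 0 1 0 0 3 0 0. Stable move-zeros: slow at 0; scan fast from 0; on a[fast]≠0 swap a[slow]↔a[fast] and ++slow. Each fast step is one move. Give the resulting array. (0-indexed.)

[3, 7, 1, 3, 0, 0, 0, 0, 0, 0, 0]

slow=0 fast=0: a[fast]=0, fast++
slow=0 fast=1: a[fast]=3≠0 swap→a[0]=3, slow++,fast++
slow=1 fast=2: a[fast]=7≠0 swap→a[1]=7, slow++,fast++
slow=2 fast=3: a[fast]=0, fast++
slow=2 fast=4: a[fast]=0, fast++
slow=2 fast=5: a[fast]=1≠0 swap→a[2]=1, slow++,fast++
slow=3 fast=6: a[fast]=0, fast++
slow=3 fast=7: a[fast]=0, fast++
slow=3 fast=8: a[fast]=3≠0 swap→a[3]=3, slow++,fast++
slow=4 fast=9: a[fast]=0, fast++
slow=4 fast=10: a[fast]=0, fast++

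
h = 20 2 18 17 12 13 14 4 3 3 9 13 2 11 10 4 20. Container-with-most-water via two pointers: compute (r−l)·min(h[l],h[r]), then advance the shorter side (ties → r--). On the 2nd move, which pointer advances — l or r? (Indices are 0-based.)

l=0 r=16: min(20,20)*16=320 best=320 *, r--
l=0 r=15: min(20,4)*15=60 best=320, r--

r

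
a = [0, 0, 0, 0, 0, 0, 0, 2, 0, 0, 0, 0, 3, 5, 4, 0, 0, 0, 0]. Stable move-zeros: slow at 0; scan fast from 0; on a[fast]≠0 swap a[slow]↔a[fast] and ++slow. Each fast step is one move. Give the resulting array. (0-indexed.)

(s=0,f=0) a[fast]=0 → fast++
(s=0,f=1) a[fast]=0 → fast++
(s=0,f=2) a[fast]=0 → fast++
(s=0,f=3) a[fast]=0 → fast++
(s=0,f=4) a[fast]=0 → fast++
(s=0,f=5) a[fast]=0 → fast++
(s=0,f=6) a[fast]=0 → fast++
(s=0,f=7) a[fast]=2≠0 swap→a[0]=2 → slow++,fast++
(s=1,f=8) a[fast]=0 → fast++
(s=1,f=9) a[fast]=0 → fast++
(s=1,f=10) a[fast]=0 → fast++
(s=1,f=11) a[fast]=0 → fast++
(s=1,f=12) a[fast]=3≠0 swap→a[1]=3 → slow++,fast++
(s=2,f=13) a[fast]=5≠0 swap→a[2]=5 → slow++,fast++
(s=3,f=14) a[fast]=4≠0 swap→a[3]=4 → slow++,fast++
(s=4,f=15) a[fast]=0 → fast++
(s=4,f=16) a[fast]=0 → fast++
(s=4,f=17) a[fast]=0 → fast++
(s=4,f=18) a[fast]=0 → fast++

[2, 3, 5, 4, 0, 0, 0, 0, 0, 0, 0, 0, 0, 0, 0, 0, 0, 0, 0]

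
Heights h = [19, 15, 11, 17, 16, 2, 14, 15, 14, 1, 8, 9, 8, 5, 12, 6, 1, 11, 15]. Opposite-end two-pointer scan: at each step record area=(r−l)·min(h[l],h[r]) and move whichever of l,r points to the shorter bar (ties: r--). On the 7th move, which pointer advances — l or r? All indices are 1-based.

[1,19] min(19,15)*18=270 best=270 * → r--
[1,18] min(19,11)*17=187 best=270 → r--
[1,17] min(19,1)*16=16 best=270 → r--
[1,16] min(19,6)*15=90 best=270 → r--
[1,15] min(19,12)*14=168 best=270 → r--
[1,14] min(19,5)*13=65 best=270 → r--
[1,13] min(19,8)*12=96 best=270 → r--

r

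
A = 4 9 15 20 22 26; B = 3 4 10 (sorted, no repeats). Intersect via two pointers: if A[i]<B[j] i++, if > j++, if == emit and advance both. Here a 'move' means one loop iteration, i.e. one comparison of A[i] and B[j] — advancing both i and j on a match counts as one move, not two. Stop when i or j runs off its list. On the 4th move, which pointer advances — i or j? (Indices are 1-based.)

[i=1,j=1] 4>3 → j++
[i=1,j=2] 4==4 emit → i++,j++
[i=2,j=3] 9<10 → i++
[i=3,j=3] 15>10 → j++

j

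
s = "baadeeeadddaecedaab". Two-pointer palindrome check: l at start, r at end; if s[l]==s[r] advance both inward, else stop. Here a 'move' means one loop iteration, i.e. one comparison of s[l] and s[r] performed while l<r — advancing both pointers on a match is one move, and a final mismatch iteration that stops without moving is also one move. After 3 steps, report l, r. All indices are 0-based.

l=3, r=15

l=0 r=18: 'b'=='b', l++,r--
l=1 r=17: 'a'=='a', l++,r--
l=2 r=16: 'a'=='a', l++,r--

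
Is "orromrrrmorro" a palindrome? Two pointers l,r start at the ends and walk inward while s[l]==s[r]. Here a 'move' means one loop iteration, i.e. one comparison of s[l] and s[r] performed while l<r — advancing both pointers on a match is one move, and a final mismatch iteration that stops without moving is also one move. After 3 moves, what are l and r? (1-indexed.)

[1,13] 'o'=='o' → l++,r--
[2,12] 'r'=='r' → l++,r--
[3,11] 'r'=='r' → l++,r--

l=4, r=10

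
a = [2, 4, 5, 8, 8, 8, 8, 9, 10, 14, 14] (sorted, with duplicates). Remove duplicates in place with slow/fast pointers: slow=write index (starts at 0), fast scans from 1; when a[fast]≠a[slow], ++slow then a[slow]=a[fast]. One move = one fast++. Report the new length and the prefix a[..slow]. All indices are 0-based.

slow=0 fast=1: a[fast]=4≠a[slow]=2 write a[1]=4, slow++,fast++
slow=1 fast=2: a[fast]=5≠a[slow]=4 write a[2]=5, slow++,fast++
slow=2 fast=3: a[fast]=8≠a[slow]=5 write a[3]=8, slow++,fast++
slow=3 fast=4: a[fast]=8=a[slow] dup, fast++
slow=3 fast=5: a[fast]=8=a[slow] dup, fast++
slow=3 fast=6: a[fast]=8=a[slow] dup, fast++
slow=3 fast=7: a[fast]=9≠a[slow]=8 write a[4]=9, slow++,fast++
slow=4 fast=8: a[fast]=10≠a[slow]=9 write a[5]=10, slow++,fast++
slow=5 fast=9: a[fast]=14≠a[slow]=10 write a[6]=14, slow++,fast++
slow=6 fast=10: a[fast]=14=a[slow] dup, fast++

length 7; prefix = [2, 4, 5, 8, 9, 10, 14]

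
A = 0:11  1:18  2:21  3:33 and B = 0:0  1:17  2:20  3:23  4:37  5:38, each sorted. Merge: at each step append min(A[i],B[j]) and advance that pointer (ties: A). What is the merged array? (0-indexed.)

[0, 11, 17, 18, 20, 21, 23, 33, 37, 38]

i=0 j=0: A[i]=11>B[j]=0 take 0, j++
i=0 j=1: A[i]=11<=B[j]=17 take 11, i++
i=1 j=1: A[i]=18>B[j]=17 take 17, j++
i=1 j=2: A[i]=18<=B[j]=20 take 18, i++
i=2 j=2: A[i]=21>B[j]=20 take 20, j++
i=2 j=3: A[i]=21<=B[j]=23 take 21, i++
i=3 j=3: A[i]=33>B[j]=23 take 23, j++
i=3 j=4: A[i]=33<=B[j]=37 take 33, i++
i=4 j=4: A done, take B[j]=37, j++
i=4 j=5: A done, take B[j]=38, j++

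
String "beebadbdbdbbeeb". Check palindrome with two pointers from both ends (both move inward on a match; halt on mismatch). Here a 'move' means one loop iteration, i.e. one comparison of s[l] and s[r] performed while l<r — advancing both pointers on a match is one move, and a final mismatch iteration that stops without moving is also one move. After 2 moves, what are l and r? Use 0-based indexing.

l=2, r=12

[0,14] 'b'=='b' → l++,r--
[1,13] 'e'=='e' → l++,r--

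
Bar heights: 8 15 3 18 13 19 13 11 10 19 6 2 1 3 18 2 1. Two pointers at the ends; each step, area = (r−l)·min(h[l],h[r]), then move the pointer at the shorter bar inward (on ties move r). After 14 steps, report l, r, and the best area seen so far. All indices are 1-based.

l=1 r=17: min(8,1)*16=16 best=16 *, r--
l=1 r=16: min(8,2)*15=30 best=30 *, r--
l=1 r=15: min(8,18)*14=112 best=112 *, l++
l=2 r=15: min(15,18)*13=195 best=195 *, l++
l=3 r=15: min(3,18)*12=36 best=195, l++
l=4 r=15: min(18,18)*11=198 best=198 *, r--
l=4 r=14: min(18,3)*10=30 best=198, r--
l=4 r=13: min(18,1)*9=9 best=198, r--
l=4 r=12: min(18,2)*8=16 best=198, r--
l=4 r=11: min(18,6)*7=42 best=198, r--
l=4 r=10: min(18,19)*6=108 best=198, l++
l=5 r=10: min(13,19)*5=65 best=198, l++
l=6 r=10: min(19,19)*4=76 best=198, r--
l=6 r=9: min(19,10)*3=30 best=198, r--

l=6, r=8, best area=198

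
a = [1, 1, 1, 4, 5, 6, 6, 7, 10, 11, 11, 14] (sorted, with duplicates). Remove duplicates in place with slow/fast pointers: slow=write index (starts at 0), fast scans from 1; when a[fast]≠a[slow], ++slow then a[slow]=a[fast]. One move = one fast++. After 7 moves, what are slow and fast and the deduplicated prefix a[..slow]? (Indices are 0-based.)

(s=0,f=1) a[fast]=1=a[slow] dup → fast++
(s=0,f=2) a[fast]=1=a[slow] dup → fast++
(s=0,f=3) a[fast]=4≠a[slow]=1 write a[1]=4 → slow++,fast++
(s=1,f=4) a[fast]=5≠a[slow]=4 write a[2]=5 → slow++,fast++
(s=2,f=5) a[fast]=6≠a[slow]=5 write a[3]=6 → slow++,fast++
(s=3,f=6) a[fast]=6=a[slow] dup → fast++
(s=3,f=7) a[fast]=7≠a[slow]=6 write a[4]=7 → slow++,fast++

slow=4, fast=8, prefix=[1, 4, 5, 6, 7]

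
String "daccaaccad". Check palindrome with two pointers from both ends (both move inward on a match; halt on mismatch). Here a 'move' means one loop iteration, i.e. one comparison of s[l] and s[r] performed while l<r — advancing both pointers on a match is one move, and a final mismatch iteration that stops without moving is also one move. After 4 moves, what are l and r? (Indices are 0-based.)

l=0 r=9: 'd'=='d', l++,r--
l=1 r=8: 'a'=='a', l++,r--
l=2 r=7: 'c'=='c', l++,r--
l=3 r=6: 'c'=='c', l++,r--

l=4, r=5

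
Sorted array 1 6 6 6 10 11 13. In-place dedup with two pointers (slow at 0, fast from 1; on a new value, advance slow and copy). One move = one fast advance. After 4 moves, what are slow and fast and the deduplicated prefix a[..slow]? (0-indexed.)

(s=0,f=1) a[fast]=6≠a[slow]=1 write a[1]=6 → slow++,fast++
(s=1,f=2) a[fast]=6=a[slow] dup → fast++
(s=1,f=3) a[fast]=6=a[slow] dup → fast++
(s=1,f=4) a[fast]=10≠a[slow]=6 write a[2]=10 → slow++,fast++

slow=2, fast=5, prefix=[1, 6, 10]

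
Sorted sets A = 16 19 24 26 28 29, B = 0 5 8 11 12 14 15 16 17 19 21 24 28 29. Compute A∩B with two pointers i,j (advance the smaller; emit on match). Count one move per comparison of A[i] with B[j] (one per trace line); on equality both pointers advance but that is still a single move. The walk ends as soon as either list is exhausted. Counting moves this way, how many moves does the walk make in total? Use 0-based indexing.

15 moves

i=0 j=0: 16>0, j++
i=0 j=1: 16>5, j++
i=0 j=2: 16>8, j++
i=0 j=3: 16>11, j++
i=0 j=4: 16>12, j++
i=0 j=5: 16>14, j++
i=0 j=6: 16>15, j++
i=0 j=7: 16==16 emit, i++,j++
i=1 j=8: 19>17, j++
i=1 j=9: 19==19 emit, i++,j++
i=2 j=10: 24>21, j++
i=2 j=11: 24==24 emit, i++,j++
i=3 j=12: 26<28, i++
i=4 j=12: 28==28 emit, i++,j++
i=5 j=13: 29==29 emit, i++,j++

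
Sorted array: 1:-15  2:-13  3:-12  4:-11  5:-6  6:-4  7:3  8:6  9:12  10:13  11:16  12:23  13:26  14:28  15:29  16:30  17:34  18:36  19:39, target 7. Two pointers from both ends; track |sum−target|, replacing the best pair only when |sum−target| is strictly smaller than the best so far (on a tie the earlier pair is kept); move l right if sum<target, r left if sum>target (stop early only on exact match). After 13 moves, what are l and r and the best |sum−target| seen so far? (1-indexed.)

[1,19] -15+39=24 d=17 * → r--
[1,18] -15+36=21 d=14 * → r--
[1,17] -15+34=19 d=12 * → r--
[1,16] -15+30=15 d=8 * → r--
[1,15] -15+29=14 d=7 * → r--
[1,14] -15+28=13 d=6 * → r--
[1,13] -15+26=11 d=4 * → r--
[1,12] -15+23=8 d=1 * → r--
[1,11] -15+16=1 d=6 → l++
[2,11] -13+16=3 d=4 → l++
[3,11] -12+16=4 d=3 → l++
[4,11] -11+16=5 d=2 → l++
[5,11] -6+16=10 d=3 → r--

l=5, r=10, best |Δ|=1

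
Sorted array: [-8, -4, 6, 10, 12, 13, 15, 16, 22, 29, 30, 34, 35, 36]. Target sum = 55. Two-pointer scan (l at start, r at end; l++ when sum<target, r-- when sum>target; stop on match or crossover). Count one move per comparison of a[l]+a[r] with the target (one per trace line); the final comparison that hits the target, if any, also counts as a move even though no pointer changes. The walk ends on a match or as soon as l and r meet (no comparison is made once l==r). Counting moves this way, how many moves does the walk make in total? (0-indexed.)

13 moves

[0,13] -8+36=28 <55 → l++
[1,13] -4+36=32 <55 → l++
[2,13] 6+36=42 <55 → l++
[3,13] 10+36=46 <55 → l++
[4,13] 12+36=48 <55 → l++
[5,13] 13+36=49 <55 → l++
[6,13] 15+36=51 <55 → l++
[7,13] 16+36=52 <55 → l++
[8,13] 22+36=58 >55 → r--
[8,12] 22+35=57 >55 → r--
[8,11] 22+34=56 >55 → r--
[8,10] 22+30=52 <55 → l++
[9,10] 29+30=59 >55 → r--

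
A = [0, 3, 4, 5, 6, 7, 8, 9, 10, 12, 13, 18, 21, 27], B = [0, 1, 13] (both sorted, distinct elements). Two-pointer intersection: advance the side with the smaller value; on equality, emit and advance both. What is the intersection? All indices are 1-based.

intersection = [0, 13]

[i=1,j=1] 0==0 emit → i++,j++
[i=2,j=2] 3>1 → j++
[i=2,j=3] 3<13 → i++
[i=3,j=3] 4<13 → i++
[i=4,j=3] 5<13 → i++
[i=5,j=3] 6<13 → i++
[i=6,j=3] 7<13 → i++
[i=7,j=3] 8<13 → i++
[i=8,j=3] 9<13 → i++
[i=9,j=3] 10<13 → i++
[i=10,j=3] 12<13 → i++
[i=11,j=3] 13==13 emit → i++,j++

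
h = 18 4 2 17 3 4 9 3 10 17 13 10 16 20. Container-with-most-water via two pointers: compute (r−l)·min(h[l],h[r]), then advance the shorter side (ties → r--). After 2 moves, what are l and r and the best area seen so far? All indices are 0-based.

l=2, r=13, best area=234

[0,13] min(18,20)*13=234 best=234 * → l++
[1,13] min(4,20)*12=48 best=234 → l++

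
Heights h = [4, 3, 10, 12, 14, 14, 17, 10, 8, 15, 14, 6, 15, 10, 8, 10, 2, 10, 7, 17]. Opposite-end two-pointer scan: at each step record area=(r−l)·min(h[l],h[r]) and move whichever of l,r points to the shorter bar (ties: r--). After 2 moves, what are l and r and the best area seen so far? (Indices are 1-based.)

l=3, r=20, best area=76

l=1 r=20: min(4,17)*19=76 best=76 *, l++
l=2 r=20: min(3,17)*18=54 best=76, l++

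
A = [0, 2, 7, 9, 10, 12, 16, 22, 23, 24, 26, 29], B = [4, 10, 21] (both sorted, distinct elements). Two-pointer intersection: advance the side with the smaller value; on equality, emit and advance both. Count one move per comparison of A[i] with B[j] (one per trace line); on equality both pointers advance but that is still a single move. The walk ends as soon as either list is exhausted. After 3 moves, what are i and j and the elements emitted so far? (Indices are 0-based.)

[i=0,j=0] 0<4 → i++
[i=1,j=0] 2<4 → i++
[i=2,j=0] 7>4 → j++

i=2, j=1, emitted=[]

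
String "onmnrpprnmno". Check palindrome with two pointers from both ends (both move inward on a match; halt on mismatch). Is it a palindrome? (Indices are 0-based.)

[0,11] 'o'=='o' → l++,r--
[1,10] 'n'=='n' → l++,r--
[2,9] 'm'=='m' → l++,r--
[3,8] 'n'=='n' → l++,r--
[4,7] 'r'=='r' → l++,r--
[5,6] 'p'=='p' → l++,r--

palindrome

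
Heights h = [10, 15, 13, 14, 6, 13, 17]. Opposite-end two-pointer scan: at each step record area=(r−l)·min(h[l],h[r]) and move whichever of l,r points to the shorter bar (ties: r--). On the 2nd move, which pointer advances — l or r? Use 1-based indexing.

l=1 r=7: min(10,17)*6=60 best=60 *, l++
l=2 r=7: min(15,17)*5=75 best=75 *, l++

l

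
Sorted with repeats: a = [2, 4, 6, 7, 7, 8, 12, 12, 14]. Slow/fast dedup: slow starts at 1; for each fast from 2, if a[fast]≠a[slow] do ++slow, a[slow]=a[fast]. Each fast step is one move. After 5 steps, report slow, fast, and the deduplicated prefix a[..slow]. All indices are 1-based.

slow=5, fast=7, prefix=[2, 4, 6, 7, 8]

(s=1,f=2) a[fast]=4≠a[slow]=2 write a[2]=4 → slow++,fast++
(s=2,f=3) a[fast]=6≠a[slow]=4 write a[3]=6 → slow++,fast++
(s=3,f=4) a[fast]=7≠a[slow]=6 write a[4]=7 → slow++,fast++
(s=4,f=5) a[fast]=7=a[slow] dup → fast++
(s=4,f=6) a[fast]=8≠a[slow]=7 write a[5]=8 → slow++,fast++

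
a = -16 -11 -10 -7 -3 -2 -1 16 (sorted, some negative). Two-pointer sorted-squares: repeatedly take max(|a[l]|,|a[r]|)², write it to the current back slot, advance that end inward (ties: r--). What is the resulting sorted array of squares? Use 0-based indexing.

l=0 r=7: |-16|<=|16| out[7]=256, r--
l=0 r=6: |-16|>|-1| out[6]=256, l++
l=1 r=6: |-11|>|-1| out[5]=121, l++
l=2 r=6: |-10|>|-1| out[4]=100, l++
l=3 r=6: |-7|>|-1| out[3]=49, l++
l=4 r=6: |-3|>|-1| out[2]=9, l++
l=5 r=6: |-2|>|-1| out[1]=4, l++
l=6 r=6: |-1|<=|-1| out[0]=1, r--

[1, 4, 9, 49, 100, 121, 256, 256]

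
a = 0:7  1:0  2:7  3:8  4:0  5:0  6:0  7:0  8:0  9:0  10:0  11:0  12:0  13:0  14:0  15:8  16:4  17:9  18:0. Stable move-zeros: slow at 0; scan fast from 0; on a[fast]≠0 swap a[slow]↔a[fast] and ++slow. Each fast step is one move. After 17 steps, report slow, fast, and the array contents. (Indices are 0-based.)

slow=5, fast=17, a=[7, 7, 8, 8, 4, 0, 0, 0, 0, 0, 0, 0, 0, 0, 0, 0, 0, 9, 0]

slow=0 fast=0: a[fast]=7≠0 swap→a[0]=7, slow++,fast++
slow=1 fast=1: a[fast]=0, fast++
slow=1 fast=2: a[fast]=7≠0 swap→a[1]=7, slow++,fast++
slow=2 fast=3: a[fast]=8≠0 swap→a[2]=8, slow++,fast++
slow=3 fast=4: a[fast]=0, fast++
slow=3 fast=5: a[fast]=0, fast++
slow=3 fast=6: a[fast]=0, fast++
slow=3 fast=7: a[fast]=0, fast++
slow=3 fast=8: a[fast]=0, fast++
slow=3 fast=9: a[fast]=0, fast++
slow=3 fast=10: a[fast]=0, fast++
slow=3 fast=11: a[fast]=0, fast++
slow=3 fast=12: a[fast]=0, fast++
slow=3 fast=13: a[fast]=0, fast++
slow=3 fast=14: a[fast]=0, fast++
slow=3 fast=15: a[fast]=8≠0 swap→a[3]=8, slow++,fast++
slow=4 fast=16: a[fast]=4≠0 swap→a[4]=4, slow++,fast++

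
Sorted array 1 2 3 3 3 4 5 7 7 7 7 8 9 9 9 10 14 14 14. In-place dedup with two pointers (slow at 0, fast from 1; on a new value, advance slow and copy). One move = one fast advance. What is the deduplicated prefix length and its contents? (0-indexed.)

length 10; prefix = [1, 2, 3, 4, 5, 7, 8, 9, 10, 14]

(s=0,f=1) a[fast]=2≠a[slow]=1 write a[1]=2 → slow++,fast++
(s=1,f=2) a[fast]=3≠a[slow]=2 write a[2]=3 → slow++,fast++
(s=2,f=3) a[fast]=3=a[slow] dup → fast++
(s=2,f=4) a[fast]=3=a[slow] dup → fast++
(s=2,f=5) a[fast]=4≠a[slow]=3 write a[3]=4 → slow++,fast++
(s=3,f=6) a[fast]=5≠a[slow]=4 write a[4]=5 → slow++,fast++
(s=4,f=7) a[fast]=7≠a[slow]=5 write a[5]=7 → slow++,fast++
(s=5,f=8) a[fast]=7=a[slow] dup → fast++
(s=5,f=9) a[fast]=7=a[slow] dup → fast++
(s=5,f=10) a[fast]=7=a[slow] dup → fast++
(s=5,f=11) a[fast]=8≠a[slow]=7 write a[6]=8 → slow++,fast++
(s=6,f=12) a[fast]=9≠a[slow]=8 write a[7]=9 → slow++,fast++
(s=7,f=13) a[fast]=9=a[slow] dup → fast++
(s=7,f=14) a[fast]=9=a[slow] dup → fast++
(s=7,f=15) a[fast]=10≠a[slow]=9 write a[8]=10 → slow++,fast++
(s=8,f=16) a[fast]=14≠a[slow]=10 write a[9]=14 → slow++,fast++
(s=9,f=17) a[fast]=14=a[slow] dup → fast++
(s=9,f=18) a[fast]=14=a[slow] dup → fast++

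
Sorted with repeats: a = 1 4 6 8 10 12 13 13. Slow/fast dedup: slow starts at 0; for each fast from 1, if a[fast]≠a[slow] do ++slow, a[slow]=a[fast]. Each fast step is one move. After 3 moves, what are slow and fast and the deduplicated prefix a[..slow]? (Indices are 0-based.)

slow=0 fast=1: a[fast]=4≠a[slow]=1 write a[1]=4, slow++,fast++
slow=1 fast=2: a[fast]=6≠a[slow]=4 write a[2]=6, slow++,fast++
slow=2 fast=3: a[fast]=8≠a[slow]=6 write a[3]=8, slow++,fast++

slow=3, fast=4, prefix=[1, 4, 6, 8]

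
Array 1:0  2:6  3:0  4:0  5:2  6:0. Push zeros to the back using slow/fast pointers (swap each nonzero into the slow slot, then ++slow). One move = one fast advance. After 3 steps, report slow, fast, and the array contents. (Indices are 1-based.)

slow=2, fast=4, a=[6, 0, 0, 0, 2, 0]

(s=1,f=1) a[fast]=0 → fast++
(s=1,f=2) a[fast]=6≠0 swap→a[1]=6 → slow++,fast++
(s=2,f=3) a[fast]=0 → fast++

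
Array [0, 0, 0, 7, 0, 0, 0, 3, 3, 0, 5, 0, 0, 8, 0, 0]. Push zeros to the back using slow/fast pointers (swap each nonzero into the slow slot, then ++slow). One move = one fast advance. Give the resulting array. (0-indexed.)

[7, 3, 3, 5, 8, 0, 0, 0, 0, 0, 0, 0, 0, 0, 0, 0]

slow=0 fast=0: a[fast]=0, fast++
slow=0 fast=1: a[fast]=0, fast++
slow=0 fast=2: a[fast]=0, fast++
slow=0 fast=3: a[fast]=7≠0 swap→a[0]=7, slow++,fast++
slow=1 fast=4: a[fast]=0, fast++
slow=1 fast=5: a[fast]=0, fast++
slow=1 fast=6: a[fast]=0, fast++
slow=1 fast=7: a[fast]=3≠0 swap→a[1]=3, slow++,fast++
slow=2 fast=8: a[fast]=3≠0 swap→a[2]=3, slow++,fast++
slow=3 fast=9: a[fast]=0, fast++
slow=3 fast=10: a[fast]=5≠0 swap→a[3]=5, slow++,fast++
slow=4 fast=11: a[fast]=0, fast++
slow=4 fast=12: a[fast]=0, fast++
slow=4 fast=13: a[fast]=8≠0 swap→a[4]=8, slow++,fast++
slow=5 fast=14: a[fast]=0, fast++
slow=5 fast=15: a[fast]=0, fast++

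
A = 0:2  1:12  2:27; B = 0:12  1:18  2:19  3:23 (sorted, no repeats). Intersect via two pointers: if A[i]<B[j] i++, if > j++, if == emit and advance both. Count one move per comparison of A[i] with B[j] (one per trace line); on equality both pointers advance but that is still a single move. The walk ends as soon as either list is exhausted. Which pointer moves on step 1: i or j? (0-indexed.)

i

[i=0,j=0] 2<12 → i++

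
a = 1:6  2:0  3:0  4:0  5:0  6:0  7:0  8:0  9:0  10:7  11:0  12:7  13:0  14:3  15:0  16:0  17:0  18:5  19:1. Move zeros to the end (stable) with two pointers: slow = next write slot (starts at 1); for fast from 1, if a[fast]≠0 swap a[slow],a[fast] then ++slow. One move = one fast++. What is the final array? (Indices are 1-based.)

[6, 7, 7, 3, 5, 1, 0, 0, 0, 0, 0, 0, 0, 0, 0, 0, 0, 0, 0]

slow=1 fast=1: a[fast]=6≠0 swap→a[1]=6, slow++,fast++
slow=2 fast=2: a[fast]=0, fast++
slow=2 fast=3: a[fast]=0, fast++
slow=2 fast=4: a[fast]=0, fast++
slow=2 fast=5: a[fast]=0, fast++
slow=2 fast=6: a[fast]=0, fast++
slow=2 fast=7: a[fast]=0, fast++
slow=2 fast=8: a[fast]=0, fast++
slow=2 fast=9: a[fast]=0, fast++
slow=2 fast=10: a[fast]=7≠0 swap→a[2]=7, slow++,fast++
slow=3 fast=11: a[fast]=0, fast++
slow=3 fast=12: a[fast]=7≠0 swap→a[3]=7, slow++,fast++
slow=4 fast=13: a[fast]=0, fast++
slow=4 fast=14: a[fast]=3≠0 swap→a[4]=3, slow++,fast++
slow=5 fast=15: a[fast]=0, fast++
slow=5 fast=16: a[fast]=0, fast++
slow=5 fast=17: a[fast]=0, fast++
slow=5 fast=18: a[fast]=5≠0 swap→a[5]=5, slow++,fast++
slow=6 fast=19: a[fast]=1≠0 swap→a[6]=1, slow++,fast++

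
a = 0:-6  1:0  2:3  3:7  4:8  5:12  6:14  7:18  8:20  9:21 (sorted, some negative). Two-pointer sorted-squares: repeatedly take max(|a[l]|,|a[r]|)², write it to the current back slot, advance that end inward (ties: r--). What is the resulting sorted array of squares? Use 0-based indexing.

[0, 9, 36, 49, 64, 144, 196, 324, 400, 441]

l=0 r=9: |-6|<=|21| out[9]=441, r--
l=0 r=8: |-6|<=|20| out[8]=400, r--
l=0 r=7: |-6|<=|18| out[7]=324, r--
l=0 r=6: |-6|<=|14| out[6]=196, r--
l=0 r=5: |-6|<=|12| out[5]=144, r--
l=0 r=4: |-6|<=|8| out[4]=64, r--
l=0 r=3: |-6|<=|7| out[3]=49, r--
l=0 r=2: |-6|>|3| out[2]=36, l++
l=1 r=2: |0|<=|3| out[1]=9, r--
l=1 r=1: |0|<=|0| out[0]=0, r--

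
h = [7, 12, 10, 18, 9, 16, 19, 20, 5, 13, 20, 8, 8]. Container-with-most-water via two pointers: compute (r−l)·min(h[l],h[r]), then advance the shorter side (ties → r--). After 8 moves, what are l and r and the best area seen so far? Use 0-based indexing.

[0,12] min(7,8)*12=84 best=84 * → l++
[1,12] min(12,8)*11=88 best=88 * → r--
[1,11] min(12,8)*10=80 best=88 → r--
[1,10] min(12,20)*9=108 best=108 * → l++
[2,10] min(10,20)*8=80 best=108 → l++
[3,10] min(18,20)*7=126 best=126 * → l++
[4,10] min(9,20)*6=54 best=126 → l++
[5,10] min(16,20)*5=80 best=126 → l++

l=6, r=10, best area=126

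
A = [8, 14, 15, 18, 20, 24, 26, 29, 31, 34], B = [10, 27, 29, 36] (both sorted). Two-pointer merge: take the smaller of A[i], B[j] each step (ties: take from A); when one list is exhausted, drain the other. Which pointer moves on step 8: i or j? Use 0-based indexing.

[i=0,j=0] A[i]=8<=B[j]=10 take 8 → i++
[i=1,j=0] A[i]=14>B[j]=10 take 10 → j++
[i=1,j=1] A[i]=14<=B[j]=27 take 14 → i++
[i=2,j=1] A[i]=15<=B[j]=27 take 15 → i++
[i=3,j=1] A[i]=18<=B[j]=27 take 18 → i++
[i=4,j=1] A[i]=20<=B[j]=27 take 20 → i++
[i=5,j=1] A[i]=24<=B[j]=27 take 24 → i++
[i=6,j=1] A[i]=26<=B[j]=27 take 26 → i++

i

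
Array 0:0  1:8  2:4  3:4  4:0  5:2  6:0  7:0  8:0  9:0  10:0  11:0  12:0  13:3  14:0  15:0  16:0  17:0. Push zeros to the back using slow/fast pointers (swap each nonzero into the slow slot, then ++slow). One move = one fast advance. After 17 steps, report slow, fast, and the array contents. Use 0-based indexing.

(s=0,f=0) a[fast]=0 → fast++
(s=0,f=1) a[fast]=8≠0 swap→a[0]=8 → slow++,fast++
(s=1,f=2) a[fast]=4≠0 swap→a[1]=4 → slow++,fast++
(s=2,f=3) a[fast]=4≠0 swap→a[2]=4 → slow++,fast++
(s=3,f=4) a[fast]=0 → fast++
(s=3,f=5) a[fast]=2≠0 swap→a[3]=2 → slow++,fast++
(s=4,f=6) a[fast]=0 → fast++
(s=4,f=7) a[fast]=0 → fast++
(s=4,f=8) a[fast]=0 → fast++
(s=4,f=9) a[fast]=0 → fast++
(s=4,f=10) a[fast]=0 → fast++
(s=4,f=11) a[fast]=0 → fast++
(s=4,f=12) a[fast]=0 → fast++
(s=4,f=13) a[fast]=3≠0 swap→a[4]=3 → slow++,fast++
(s=5,f=14) a[fast]=0 → fast++
(s=5,f=15) a[fast]=0 → fast++
(s=5,f=16) a[fast]=0 → fast++

slow=5, fast=17, a=[8, 4, 4, 2, 3, 0, 0, 0, 0, 0, 0, 0, 0, 0, 0, 0, 0, 0]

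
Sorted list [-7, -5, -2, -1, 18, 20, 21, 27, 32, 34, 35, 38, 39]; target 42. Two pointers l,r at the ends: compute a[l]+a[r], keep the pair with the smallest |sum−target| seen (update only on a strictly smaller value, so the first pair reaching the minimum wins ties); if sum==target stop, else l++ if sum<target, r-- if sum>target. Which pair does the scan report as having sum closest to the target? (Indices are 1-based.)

[1,13] -7+39=32 d=10 * → l++
[2,13] -5+39=34 d=8 * → l++
[3,13] -2+39=37 d=5 * → l++
[4,13] -1+39=38 d=4 * → l++
[5,13] 18+39=57 d=15 → r--
[5,12] 18+38=56 d=14 → r--
[5,11] 18+35=53 d=11 → r--
[5,10] 18+34=52 d=10 → r--
[5,9] 18+32=50 d=8 → r--
[5,8] 18+27=45 d=3 * → r--
[5,7] 18+21=39 d=3 → l++
[6,7] 20+21=41 d=1 * → l++

pair (20, 21) with sum 41 (|Δ|=1)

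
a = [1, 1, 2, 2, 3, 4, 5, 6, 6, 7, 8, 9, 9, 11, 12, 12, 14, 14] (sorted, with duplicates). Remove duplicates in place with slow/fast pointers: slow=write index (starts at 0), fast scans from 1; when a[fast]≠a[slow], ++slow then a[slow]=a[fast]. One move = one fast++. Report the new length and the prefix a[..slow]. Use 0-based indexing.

length 12; prefix = [1, 2, 3, 4, 5, 6, 7, 8, 9, 11, 12, 14]

slow=0 fast=1: a[fast]=1=a[slow] dup, fast++
slow=0 fast=2: a[fast]=2≠a[slow]=1 write a[1]=2, slow++,fast++
slow=1 fast=3: a[fast]=2=a[slow] dup, fast++
slow=1 fast=4: a[fast]=3≠a[slow]=2 write a[2]=3, slow++,fast++
slow=2 fast=5: a[fast]=4≠a[slow]=3 write a[3]=4, slow++,fast++
slow=3 fast=6: a[fast]=5≠a[slow]=4 write a[4]=5, slow++,fast++
slow=4 fast=7: a[fast]=6≠a[slow]=5 write a[5]=6, slow++,fast++
slow=5 fast=8: a[fast]=6=a[slow] dup, fast++
slow=5 fast=9: a[fast]=7≠a[slow]=6 write a[6]=7, slow++,fast++
slow=6 fast=10: a[fast]=8≠a[slow]=7 write a[7]=8, slow++,fast++
slow=7 fast=11: a[fast]=9≠a[slow]=8 write a[8]=9, slow++,fast++
slow=8 fast=12: a[fast]=9=a[slow] dup, fast++
slow=8 fast=13: a[fast]=11≠a[slow]=9 write a[9]=11, slow++,fast++
slow=9 fast=14: a[fast]=12≠a[slow]=11 write a[10]=12, slow++,fast++
slow=10 fast=15: a[fast]=12=a[slow] dup, fast++
slow=10 fast=16: a[fast]=14≠a[slow]=12 write a[11]=14, slow++,fast++
slow=11 fast=17: a[fast]=14=a[slow] dup, fast++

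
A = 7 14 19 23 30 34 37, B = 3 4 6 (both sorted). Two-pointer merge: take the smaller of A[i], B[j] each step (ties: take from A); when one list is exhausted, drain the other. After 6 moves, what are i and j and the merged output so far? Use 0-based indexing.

i=3, j=3, merged so far=[3, 4, 6, 7, 14, 19]

[i=0,j=0] A[i]=7>B[j]=3 take 3 → j++
[i=0,j=1] A[i]=7>B[j]=4 take 4 → j++
[i=0,j=2] A[i]=7>B[j]=6 take 6 → j++
[i=0,j=3] B done, take A[i]=7 → i++
[i=1,j=3] B done, take A[i]=14 → i++
[i=2,j=3] B done, take A[i]=19 → i++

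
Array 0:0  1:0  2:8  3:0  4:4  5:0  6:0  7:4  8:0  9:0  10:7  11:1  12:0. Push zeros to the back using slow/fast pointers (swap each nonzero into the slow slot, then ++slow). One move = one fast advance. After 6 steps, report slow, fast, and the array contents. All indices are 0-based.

(s=0,f=0) a[fast]=0 → fast++
(s=0,f=1) a[fast]=0 → fast++
(s=0,f=2) a[fast]=8≠0 swap→a[0]=8 → slow++,fast++
(s=1,f=3) a[fast]=0 → fast++
(s=1,f=4) a[fast]=4≠0 swap→a[1]=4 → slow++,fast++
(s=2,f=5) a[fast]=0 → fast++

slow=2, fast=6, a=[8, 4, 0, 0, 0, 0, 0, 4, 0, 0, 7, 1, 0]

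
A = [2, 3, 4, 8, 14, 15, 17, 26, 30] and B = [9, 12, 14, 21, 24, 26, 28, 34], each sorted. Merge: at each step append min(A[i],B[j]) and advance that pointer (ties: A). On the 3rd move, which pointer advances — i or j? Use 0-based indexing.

i

i=0 j=0: A[i]=2<=B[j]=9 take 2, i++
i=1 j=0: A[i]=3<=B[j]=9 take 3, i++
i=2 j=0: A[i]=4<=B[j]=9 take 4, i++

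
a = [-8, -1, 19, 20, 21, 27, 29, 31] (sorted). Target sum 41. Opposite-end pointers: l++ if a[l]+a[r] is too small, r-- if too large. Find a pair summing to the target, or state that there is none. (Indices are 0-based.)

(20, 21)

[0,7] -8+31=23 <41 → l++
[1,7] -1+31=30 <41 → l++
[2,7] 19+31=50 >41 → r--
[2,6] 19+29=48 >41 → r--
[2,5] 19+27=46 >41 → r--
[2,4] 19+21=40 <41 → l++
[3,4] 20+21=41 → found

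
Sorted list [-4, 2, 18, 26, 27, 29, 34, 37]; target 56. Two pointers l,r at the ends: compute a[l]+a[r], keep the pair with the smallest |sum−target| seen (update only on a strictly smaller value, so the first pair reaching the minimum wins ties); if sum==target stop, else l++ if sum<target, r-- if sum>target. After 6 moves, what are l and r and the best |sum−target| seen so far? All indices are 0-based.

l=4, r=5, best |Δ|=1

[0,7] -4+37=33 d=23 * → l++
[1,7] 2+37=39 d=17 * → l++
[2,7] 18+37=55 d=1 * → l++
[3,7] 26+37=63 d=7 → r--
[3,6] 26+34=60 d=4 → r--
[3,5] 26+29=55 d=1 → l++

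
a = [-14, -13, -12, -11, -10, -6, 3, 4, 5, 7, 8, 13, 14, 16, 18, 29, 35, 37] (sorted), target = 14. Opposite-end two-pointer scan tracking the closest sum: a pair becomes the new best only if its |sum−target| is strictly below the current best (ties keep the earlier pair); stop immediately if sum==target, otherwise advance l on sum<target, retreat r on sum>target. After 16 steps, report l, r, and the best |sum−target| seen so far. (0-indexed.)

l=9, r=10, best |Δ|=1

l=0 r=17: -14+37=23 d=9 *, r--
l=0 r=16: -14+35=21 d=7 *, r--
l=0 r=15: -14+29=15 d=1 *, r--
l=0 r=14: -14+18=4 d=10, l++
l=1 r=14: -13+18=5 d=9, l++
l=2 r=14: -12+18=6 d=8, l++
l=3 r=14: -11+18=7 d=7, l++
l=4 r=14: -10+18=8 d=6, l++
l=5 r=14: -6+18=12 d=2, l++
l=6 r=14: 3+18=21 d=7, r--
l=6 r=13: 3+16=19 d=5, r--
l=6 r=12: 3+14=17 d=3, r--
l=6 r=11: 3+13=16 d=2, r--
l=6 r=10: 3+8=11 d=3, l++
l=7 r=10: 4+8=12 d=2, l++
l=8 r=10: 5+8=13 d=1, l++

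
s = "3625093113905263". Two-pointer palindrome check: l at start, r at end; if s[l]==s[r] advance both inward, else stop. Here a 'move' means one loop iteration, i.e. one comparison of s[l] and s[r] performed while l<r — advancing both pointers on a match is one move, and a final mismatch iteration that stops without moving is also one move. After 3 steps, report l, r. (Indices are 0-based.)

[0,15] '3'=='3' → l++,r--
[1,14] '6'=='6' → l++,r--
[2,13] '2'=='2' → l++,r--

l=3, r=12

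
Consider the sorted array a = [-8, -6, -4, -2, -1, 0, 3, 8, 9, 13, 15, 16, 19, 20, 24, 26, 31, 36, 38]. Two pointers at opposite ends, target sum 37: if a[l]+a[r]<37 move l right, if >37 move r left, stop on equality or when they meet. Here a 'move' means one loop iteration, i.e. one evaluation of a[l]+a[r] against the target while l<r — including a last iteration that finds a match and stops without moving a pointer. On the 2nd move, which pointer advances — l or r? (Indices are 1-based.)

l=1 r=19: -8+38=30 <37, l++
l=2 r=19: -6+38=32 <37, l++

l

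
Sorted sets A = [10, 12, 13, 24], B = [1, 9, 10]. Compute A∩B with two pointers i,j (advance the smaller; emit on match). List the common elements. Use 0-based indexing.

[i=0,j=0] 10>1 → j++
[i=0,j=1] 10>9 → j++
[i=0,j=2] 10==10 emit → i++,j++

intersection = [10]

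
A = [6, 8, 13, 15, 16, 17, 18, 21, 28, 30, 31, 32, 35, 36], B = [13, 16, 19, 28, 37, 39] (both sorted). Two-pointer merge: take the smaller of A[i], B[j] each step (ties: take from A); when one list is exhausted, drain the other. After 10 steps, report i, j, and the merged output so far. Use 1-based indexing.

i=8, j=4, merged so far=[6, 8, 13, 13, 15, 16, 16, 17, 18, 19]

[i=1,j=1] A[i]=6<=B[j]=13 take 6 → i++
[i=2,j=1] A[i]=8<=B[j]=13 take 8 → i++
[i=3,j=1] A[i]=13<=B[j]=13 take 13 → i++
[i=4,j=1] A[i]=15>B[j]=13 take 13 → j++
[i=4,j=2] A[i]=15<=B[j]=16 take 15 → i++
[i=5,j=2] A[i]=16<=B[j]=16 take 16 → i++
[i=6,j=2] A[i]=17>B[j]=16 take 16 → j++
[i=6,j=3] A[i]=17<=B[j]=19 take 17 → i++
[i=7,j=3] A[i]=18<=B[j]=19 take 18 → i++
[i=8,j=3] A[i]=21>B[j]=19 take 19 → j++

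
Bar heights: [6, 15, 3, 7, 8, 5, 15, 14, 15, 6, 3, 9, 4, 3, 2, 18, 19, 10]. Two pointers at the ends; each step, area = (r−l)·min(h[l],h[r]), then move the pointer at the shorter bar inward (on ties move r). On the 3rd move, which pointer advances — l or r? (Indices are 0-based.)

l

l=0 r=17: min(6,10)*17=102 best=102 *, l++
l=1 r=17: min(15,10)*16=160 best=160 *, r--
l=1 r=16: min(15,19)*15=225 best=225 *, l++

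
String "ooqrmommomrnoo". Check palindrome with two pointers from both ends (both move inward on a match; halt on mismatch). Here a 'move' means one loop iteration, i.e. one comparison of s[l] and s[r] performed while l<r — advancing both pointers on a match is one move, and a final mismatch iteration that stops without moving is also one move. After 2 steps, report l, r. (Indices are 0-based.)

l=2, r=11

l=0 r=13: 'o'=='o', l++,r--
l=1 r=12: 'o'=='o', l++,r--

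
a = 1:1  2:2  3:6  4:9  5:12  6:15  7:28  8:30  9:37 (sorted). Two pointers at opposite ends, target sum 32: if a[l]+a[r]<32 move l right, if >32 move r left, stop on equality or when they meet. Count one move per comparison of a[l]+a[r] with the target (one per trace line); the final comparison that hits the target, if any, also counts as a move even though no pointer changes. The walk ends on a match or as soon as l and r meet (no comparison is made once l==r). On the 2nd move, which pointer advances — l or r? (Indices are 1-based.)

l

l=1 r=9: 1+37=38 >32, r--
l=1 r=8: 1+30=31 <32, l++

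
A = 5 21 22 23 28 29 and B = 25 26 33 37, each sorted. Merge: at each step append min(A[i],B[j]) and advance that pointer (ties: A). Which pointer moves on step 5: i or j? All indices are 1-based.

i=1 j=1: A[i]=5<=B[j]=25 take 5, i++
i=2 j=1: A[i]=21<=B[j]=25 take 21, i++
i=3 j=1: A[i]=22<=B[j]=25 take 22, i++
i=4 j=1: A[i]=23<=B[j]=25 take 23, i++
i=5 j=1: A[i]=28>B[j]=25 take 25, j++

j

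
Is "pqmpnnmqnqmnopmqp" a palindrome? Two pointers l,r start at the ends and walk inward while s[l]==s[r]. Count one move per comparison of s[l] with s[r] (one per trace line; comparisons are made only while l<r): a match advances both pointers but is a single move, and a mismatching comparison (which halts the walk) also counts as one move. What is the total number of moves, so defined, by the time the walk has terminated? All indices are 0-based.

[0,16] 'p'=='p' → l++,r--
[1,15] 'q'=='q' → l++,r--
[2,14] 'm'=='m' → l++,r--
[3,13] 'p'=='p' → l++,r--
[4,12] 'n'!='o' → stop

5 moves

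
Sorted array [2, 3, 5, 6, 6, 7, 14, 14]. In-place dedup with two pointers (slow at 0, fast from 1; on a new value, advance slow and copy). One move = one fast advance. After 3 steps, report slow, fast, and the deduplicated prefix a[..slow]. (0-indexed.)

(s=0,f=1) a[fast]=3≠a[slow]=2 write a[1]=3 → slow++,fast++
(s=1,f=2) a[fast]=5≠a[slow]=3 write a[2]=5 → slow++,fast++
(s=2,f=3) a[fast]=6≠a[slow]=5 write a[3]=6 → slow++,fast++

slow=3, fast=4, prefix=[2, 3, 5, 6]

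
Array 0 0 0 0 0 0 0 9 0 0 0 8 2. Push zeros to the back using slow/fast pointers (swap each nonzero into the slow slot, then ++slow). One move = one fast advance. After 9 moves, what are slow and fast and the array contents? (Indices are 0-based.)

(s=0,f=0) a[fast]=0 → fast++
(s=0,f=1) a[fast]=0 → fast++
(s=0,f=2) a[fast]=0 → fast++
(s=0,f=3) a[fast]=0 → fast++
(s=0,f=4) a[fast]=0 → fast++
(s=0,f=5) a[fast]=0 → fast++
(s=0,f=6) a[fast]=0 → fast++
(s=0,f=7) a[fast]=9≠0 swap→a[0]=9 → slow++,fast++
(s=1,f=8) a[fast]=0 → fast++

slow=1, fast=9, a=[9, 0, 0, 0, 0, 0, 0, 0, 0, 0, 0, 8, 2]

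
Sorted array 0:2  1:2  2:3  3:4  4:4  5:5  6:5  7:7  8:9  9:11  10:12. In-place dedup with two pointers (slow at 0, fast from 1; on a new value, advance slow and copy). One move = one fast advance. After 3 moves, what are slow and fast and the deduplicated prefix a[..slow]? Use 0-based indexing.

slow=2, fast=4, prefix=[2, 3, 4]

(s=0,f=1) a[fast]=2=a[slow] dup → fast++
(s=0,f=2) a[fast]=3≠a[slow]=2 write a[1]=3 → slow++,fast++
(s=1,f=3) a[fast]=4≠a[slow]=3 write a[2]=4 → slow++,fast++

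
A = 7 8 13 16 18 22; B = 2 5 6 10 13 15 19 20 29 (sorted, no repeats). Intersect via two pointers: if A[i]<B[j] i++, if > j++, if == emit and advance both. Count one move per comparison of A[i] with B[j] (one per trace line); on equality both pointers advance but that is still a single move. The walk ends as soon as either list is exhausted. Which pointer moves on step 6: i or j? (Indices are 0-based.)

i=0 j=0: 7>2, j++
i=0 j=1: 7>5, j++
i=0 j=2: 7>6, j++
i=0 j=3: 7<10, i++
i=1 j=3: 8<10, i++
i=2 j=3: 13>10, j++

j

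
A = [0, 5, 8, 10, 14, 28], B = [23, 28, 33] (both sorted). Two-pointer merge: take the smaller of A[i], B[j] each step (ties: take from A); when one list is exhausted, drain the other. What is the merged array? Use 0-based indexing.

[i=0,j=0] A[i]=0<=B[j]=23 take 0 → i++
[i=1,j=0] A[i]=5<=B[j]=23 take 5 → i++
[i=2,j=0] A[i]=8<=B[j]=23 take 8 → i++
[i=3,j=0] A[i]=10<=B[j]=23 take 10 → i++
[i=4,j=0] A[i]=14<=B[j]=23 take 14 → i++
[i=5,j=0] A[i]=28>B[j]=23 take 23 → j++
[i=5,j=1] A[i]=28<=B[j]=28 take 28 → i++
[i=6,j=1] A done, take B[j]=28 → j++
[i=6,j=2] A done, take B[j]=33 → j++

[0, 5, 8, 10, 14, 23, 28, 28, 33]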